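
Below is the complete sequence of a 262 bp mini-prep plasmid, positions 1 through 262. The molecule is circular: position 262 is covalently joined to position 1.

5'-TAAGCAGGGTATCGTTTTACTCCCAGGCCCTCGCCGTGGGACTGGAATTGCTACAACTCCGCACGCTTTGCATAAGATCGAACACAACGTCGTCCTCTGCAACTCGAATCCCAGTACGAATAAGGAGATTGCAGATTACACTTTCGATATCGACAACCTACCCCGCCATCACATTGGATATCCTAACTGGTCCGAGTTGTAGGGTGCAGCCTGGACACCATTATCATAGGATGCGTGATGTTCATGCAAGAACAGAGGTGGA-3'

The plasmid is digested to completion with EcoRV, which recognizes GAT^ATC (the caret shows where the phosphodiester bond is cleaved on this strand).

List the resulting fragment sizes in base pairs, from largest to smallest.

231, 31 bp

EcoRV sites (GATATC) start at positions 146, 177.
EcoRV cuts after base 3 of each site, so after positions 148, 179.
Circular molecule, 2 cuts → 2 fragments:
  149–179 → 31 bp
  180–262 then 1–148 → 83 + 148 = 231 bp
Sorted largest to smallest: 231, 31 bp.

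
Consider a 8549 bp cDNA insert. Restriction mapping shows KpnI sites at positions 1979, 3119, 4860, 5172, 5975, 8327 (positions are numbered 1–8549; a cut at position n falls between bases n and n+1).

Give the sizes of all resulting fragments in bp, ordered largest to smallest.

2352, 1979, 1741, 1140, 803, 312, 222 bp

Linear molecule, 6 cuts → 7 fragments:
  1979 − 0 = 1979 bp
  3119 − 1979 = 1140 bp
  4860 − 3119 = 1741 bp
  5172 − 4860 = 312 bp
  5975 − 5172 = 803 bp
  8327 − 5975 = 2352 bp
  8549 − 8327 = 222 bp
Sorted largest to smallest: 2352, 1979, 1741, 1140, 803, 312, 222 bp.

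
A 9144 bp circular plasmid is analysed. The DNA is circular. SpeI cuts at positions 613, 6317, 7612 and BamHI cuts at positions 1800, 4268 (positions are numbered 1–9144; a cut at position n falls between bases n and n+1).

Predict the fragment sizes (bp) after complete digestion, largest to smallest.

2468, 2145, 2049, 1295, 1187 bp

Combined cut positions (sorted): 613, 1800, 4268, 6317, 7612.
Circular molecule, 5 cuts → 5 fragments:
  1800 − 613 = 1187 bp
  4268 − 1800 = 2468 bp
  6317 − 4268 = 2049 bp
  7612 − 6317 = 1295 bp
  wrap: 9144 − 7612 + 613 = 2145 bp
Sorted largest to smallest: 2468, 2145, 2049, 1295, 1187 bp.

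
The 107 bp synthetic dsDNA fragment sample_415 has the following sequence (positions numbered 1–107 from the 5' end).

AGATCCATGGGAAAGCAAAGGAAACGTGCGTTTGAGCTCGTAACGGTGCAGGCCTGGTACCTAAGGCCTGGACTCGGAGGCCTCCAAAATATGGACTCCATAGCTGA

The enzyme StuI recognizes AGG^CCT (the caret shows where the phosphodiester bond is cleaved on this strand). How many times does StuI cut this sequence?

3

AGGCCT occurs starting at positions 50, 64, 78.
StuI cuts at 3 sites.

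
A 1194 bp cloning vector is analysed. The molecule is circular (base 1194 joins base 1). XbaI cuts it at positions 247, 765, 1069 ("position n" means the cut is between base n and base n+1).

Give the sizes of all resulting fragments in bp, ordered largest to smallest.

518, 372, 304 bp

Circular molecule, 3 cuts → 3 fragments:
  765 − 247 = 518 bp
  1069 − 765 = 304 bp
  wrap: 1194 − 1069 + 247 = 372 bp
Sorted largest to smallest: 518, 372, 304 bp.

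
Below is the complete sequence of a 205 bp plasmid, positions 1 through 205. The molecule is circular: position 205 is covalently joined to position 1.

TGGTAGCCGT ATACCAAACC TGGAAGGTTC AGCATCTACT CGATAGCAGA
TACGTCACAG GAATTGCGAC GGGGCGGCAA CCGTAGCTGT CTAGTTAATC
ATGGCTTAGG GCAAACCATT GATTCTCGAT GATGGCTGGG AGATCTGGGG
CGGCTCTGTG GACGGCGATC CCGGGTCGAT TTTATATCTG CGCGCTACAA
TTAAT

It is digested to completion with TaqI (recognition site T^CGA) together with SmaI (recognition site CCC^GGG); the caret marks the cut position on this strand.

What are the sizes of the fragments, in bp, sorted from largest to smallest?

TaqI sites (TCGA) start at positions 40, 126, 176.
TaqI cuts after the first base of each site, so after positions 40, 126, 176.
The SmaI site (CCCGGG) starts at position 170.
SmaI cuts after base 3 of each site, so after position 172.
Combined cut positions: 40, 126, 172, 176.
Circular molecule, 4 cuts → 4 fragments:
  41–126 → 86 bp
  127–172 → 46 bp
  173–176 → 4 bp
  177–205 then 1–40 → 29 + 40 = 69 bp
Sorted largest to smallest: 86, 69, 46, 4 bp.

86, 69, 46, 4 bp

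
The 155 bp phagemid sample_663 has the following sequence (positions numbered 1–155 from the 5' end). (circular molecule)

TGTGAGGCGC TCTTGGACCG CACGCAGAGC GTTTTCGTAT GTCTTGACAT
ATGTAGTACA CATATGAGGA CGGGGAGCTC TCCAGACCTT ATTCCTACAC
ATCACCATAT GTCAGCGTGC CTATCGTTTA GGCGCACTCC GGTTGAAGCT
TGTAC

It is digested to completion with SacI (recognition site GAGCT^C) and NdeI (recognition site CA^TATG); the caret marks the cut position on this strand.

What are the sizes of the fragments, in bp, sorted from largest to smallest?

97, 28, 17, 13 bp

The SacI site (GAGCTC) starts at position 75.
SacI cuts after base 5 of each site (before the last base), so after position 79.
NdeI sites (CATATG) start at positions 48, 61, 106.
NdeI cuts after base 2 of each site, so after positions 49, 62, 107.
Combined cut positions: 49, 62, 79, 107.
Circular molecule, 4 cuts → 4 fragments:
  50–62 → 13 bp
  63–79 → 17 bp
  80–107 → 28 bp
  108–155 then 1–49 → 48 + 49 = 97 bp
Sorted largest to smallest: 97, 28, 17, 13 bp.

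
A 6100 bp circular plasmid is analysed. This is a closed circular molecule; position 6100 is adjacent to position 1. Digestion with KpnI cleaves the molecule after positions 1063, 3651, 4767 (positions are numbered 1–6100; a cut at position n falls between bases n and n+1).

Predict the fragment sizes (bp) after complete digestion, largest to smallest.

2588, 2396, 1116 bp

Circular molecule, 3 cuts → 3 fragments:
  3651 − 1063 = 2588 bp
  4767 − 3651 = 1116 bp
  wrap: 6100 − 4767 + 1063 = 2396 bp
Sorted largest to smallest: 2588, 2396, 1116 bp.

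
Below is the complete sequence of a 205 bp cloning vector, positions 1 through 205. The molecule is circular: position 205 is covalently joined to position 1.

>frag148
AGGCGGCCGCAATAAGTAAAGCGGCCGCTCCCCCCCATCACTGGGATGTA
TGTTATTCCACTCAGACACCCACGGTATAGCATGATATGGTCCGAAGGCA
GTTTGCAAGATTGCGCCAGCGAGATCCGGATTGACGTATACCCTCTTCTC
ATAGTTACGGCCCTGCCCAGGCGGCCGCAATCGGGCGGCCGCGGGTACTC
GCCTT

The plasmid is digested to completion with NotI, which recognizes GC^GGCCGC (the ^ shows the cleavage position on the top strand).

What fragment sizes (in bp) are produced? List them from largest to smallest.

NotI sites (GCGGCCGC) start at positions 3, 21, 171, 185.
NotI cuts after base 2 of each site, so after positions 4, 22, 172, 186.
Circular molecule, 4 cuts → 4 fragments:
  5–22 → 18 bp
  23–172 → 150 bp
  173–186 → 14 bp
  187–205 then 1–4 → 19 + 4 = 23 bp
Sorted largest to smallest: 150, 23, 18, 14 bp.

150, 23, 18, 14 bp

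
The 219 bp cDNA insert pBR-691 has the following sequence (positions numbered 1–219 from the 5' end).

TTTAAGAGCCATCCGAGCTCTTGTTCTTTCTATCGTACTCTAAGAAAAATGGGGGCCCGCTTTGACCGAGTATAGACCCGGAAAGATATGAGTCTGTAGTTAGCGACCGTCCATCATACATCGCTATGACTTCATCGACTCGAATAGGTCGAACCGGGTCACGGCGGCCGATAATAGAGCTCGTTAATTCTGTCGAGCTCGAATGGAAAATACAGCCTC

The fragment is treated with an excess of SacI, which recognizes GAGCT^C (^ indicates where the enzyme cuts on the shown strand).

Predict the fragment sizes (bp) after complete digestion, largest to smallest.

SacI sites (GAGCTC) start at positions 15, 177, 195.
SacI cuts after base 5 of each site (before the last base), so after positions 19, 181, 199.
Linear molecule, 3 cuts → 4 fragments:
  1–19 → 19 bp
  20–181 → 162 bp
  182–199 → 18 bp
  200–219 → 20 bp
Sorted largest to smallest: 162, 20, 19, 18 bp.

162, 20, 19, 18 bp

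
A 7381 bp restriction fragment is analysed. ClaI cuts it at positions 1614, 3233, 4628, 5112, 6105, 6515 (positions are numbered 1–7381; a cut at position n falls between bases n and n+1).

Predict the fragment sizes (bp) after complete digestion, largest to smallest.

Linear molecule, 6 cuts → 7 fragments:
  1614 − 0 = 1614 bp
  3233 − 1614 = 1619 bp
  4628 − 3233 = 1395 bp
  5112 − 4628 = 484 bp
  6105 − 5112 = 993 bp
  6515 − 6105 = 410 bp
  7381 − 6515 = 866 bp
Sorted largest to smallest: 1619, 1614, 1395, 993, 866, 484, 410 bp.

1619, 1614, 1395, 993, 866, 484, 410 bp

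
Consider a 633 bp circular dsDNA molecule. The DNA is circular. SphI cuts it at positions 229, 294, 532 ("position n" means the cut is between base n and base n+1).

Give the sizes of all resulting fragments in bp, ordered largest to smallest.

330, 238, 65 bp

Circular molecule, 3 cuts → 3 fragments:
  294 − 229 = 65 bp
  532 − 294 = 238 bp
  wrap: 633 − 532 + 229 = 330 bp
Sorted largest to smallest: 330, 238, 65 bp.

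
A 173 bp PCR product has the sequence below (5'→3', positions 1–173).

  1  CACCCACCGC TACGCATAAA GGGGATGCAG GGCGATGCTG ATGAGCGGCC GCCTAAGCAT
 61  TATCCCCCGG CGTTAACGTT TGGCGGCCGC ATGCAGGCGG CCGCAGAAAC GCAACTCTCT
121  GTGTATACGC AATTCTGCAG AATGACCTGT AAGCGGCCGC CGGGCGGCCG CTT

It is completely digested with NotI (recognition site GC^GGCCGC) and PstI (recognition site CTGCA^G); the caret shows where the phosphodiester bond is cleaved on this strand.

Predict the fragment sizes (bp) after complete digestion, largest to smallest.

NotI sites (GCGGCCGC) start at positions 45, 83, 97, 153, 164.
NotI cuts after base 2 of each site, so after positions 46, 84, 98, 154, 165.
The PstI site (CTGCAG) starts at position 135.
PstI cuts after base 5 of each site (before the last base), so after position 139.
Combined cut positions: 46, 84, 98, 139, 154, 165.
Linear molecule, 6 cuts → 7 fragments:
  1–46 → 46 bp
  47–84 → 38 bp
  85–98 → 14 bp
  99–139 → 41 bp
  140–154 → 15 bp
  155–165 → 11 bp
  166–173 → 8 bp
Sorted largest to smallest: 46, 41, 38, 15, 14, 11, 8 bp.

46, 41, 38, 15, 14, 11, 8 bp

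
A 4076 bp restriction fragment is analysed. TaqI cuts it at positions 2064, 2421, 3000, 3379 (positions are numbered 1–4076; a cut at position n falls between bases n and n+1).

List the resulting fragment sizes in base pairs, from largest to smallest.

2064, 697, 579, 379, 357 bp

Linear molecule, 4 cuts → 5 fragments:
  2064 − 0 = 2064 bp
  2421 − 2064 = 357 bp
  3000 − 2421 = 579 bp
  3379 − 3000 = 379 bp
  4076 − 3379 = 697 bp
Sorted largest to smallest: 2064, 697, 579, 379, 357 bp.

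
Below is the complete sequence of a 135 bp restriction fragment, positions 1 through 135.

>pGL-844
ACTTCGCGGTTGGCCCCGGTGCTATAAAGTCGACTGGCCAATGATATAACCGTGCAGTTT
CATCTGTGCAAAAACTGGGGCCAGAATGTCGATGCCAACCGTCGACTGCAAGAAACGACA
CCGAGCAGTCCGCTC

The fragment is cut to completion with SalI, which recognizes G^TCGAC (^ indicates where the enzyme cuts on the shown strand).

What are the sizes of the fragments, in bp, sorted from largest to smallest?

72, 34, 29 bp

SalI sites (GTCGAC) start at positions 29, 101.
SalI cuts after the first base of each site, so after positions 29, 101.
Linear molecule, 2 cuts → 3 fragments:
  1–29 → 29 bp
  30–101 → 72 bp
  102–135 → 34 bp
Sorted largest to smallest: 72, 34, 29 bp.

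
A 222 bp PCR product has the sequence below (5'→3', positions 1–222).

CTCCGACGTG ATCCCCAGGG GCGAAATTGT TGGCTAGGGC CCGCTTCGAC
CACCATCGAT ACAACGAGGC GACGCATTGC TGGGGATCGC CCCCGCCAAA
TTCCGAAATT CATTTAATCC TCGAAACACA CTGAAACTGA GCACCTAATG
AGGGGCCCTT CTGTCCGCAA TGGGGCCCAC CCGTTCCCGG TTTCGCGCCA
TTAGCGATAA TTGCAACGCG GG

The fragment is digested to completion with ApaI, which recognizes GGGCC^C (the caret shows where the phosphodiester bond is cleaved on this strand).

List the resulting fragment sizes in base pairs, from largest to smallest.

ApaI sites (GGGCCC) start at positions 37, 153, 173.
ApaI cuts after base 5 of each site (before the last base), so after positions 41, 157, 177.
Linear molecule, 3 cuts → 4 fragments:
  1–41 → 41 bp
  42–157 → 116 bp
  158–177 → 20 bp
  178–222 → 45 bp
Sorted largest to smallest: 116, 45, 41, 20 bp.

116, 45, 41, 20 bp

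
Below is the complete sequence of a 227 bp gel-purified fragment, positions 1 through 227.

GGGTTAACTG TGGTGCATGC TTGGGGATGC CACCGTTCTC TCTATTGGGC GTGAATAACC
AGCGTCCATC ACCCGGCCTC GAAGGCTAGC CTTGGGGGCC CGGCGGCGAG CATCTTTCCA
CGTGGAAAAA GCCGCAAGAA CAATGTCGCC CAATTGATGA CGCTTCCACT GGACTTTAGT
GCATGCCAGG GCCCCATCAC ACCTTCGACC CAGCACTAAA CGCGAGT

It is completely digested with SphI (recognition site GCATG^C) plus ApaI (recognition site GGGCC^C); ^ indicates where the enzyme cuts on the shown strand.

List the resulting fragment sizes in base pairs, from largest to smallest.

85, 81, 34, 19, 8 bp

SphI sites (GCATGC) start at positions 15, 181.
SphI cuts after base 5 of each site (before the last base), so after positions 19, 185.
ApaI sites (GGGCCC) start at positions 96, 189.
ApaI cuts after base 5 of each site (before the last base), so after positions 100, 193.
Combined cut positions: 19, 100, 185, 193.
Linear molecule, 4 cuts → 5 fragments:
  1–19 → 19 bp
  20–100 → 81 bp
  101–185 → 85 bp
  186–193 → 8 bp
  194–227 → 34 bp
Sorted largest to smallest: 85, 81, 34, 19, 8 bp.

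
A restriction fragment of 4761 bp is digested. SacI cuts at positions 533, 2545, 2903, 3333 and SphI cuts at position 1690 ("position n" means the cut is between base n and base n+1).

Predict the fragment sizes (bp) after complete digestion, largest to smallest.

Combined cut positions (sorted): 533, 1690, 2545, 2903, 3333.
Linear molecule, 5 cuts → 6 fragments:
  533 − 0 = 533 bp
  1690 − 533 = 1157 bp
  2545 − 1690 = 855 bp
  2903 − 2545 = 358 bp
  3333 − 2903 = 430 bp
  4761 − 3333 = 1428 bp
Sorted largest to smallest: 1428, 1157, 855, 533, 430, 358 bp.

1428, 1157, 855, 533, 430, 358 bp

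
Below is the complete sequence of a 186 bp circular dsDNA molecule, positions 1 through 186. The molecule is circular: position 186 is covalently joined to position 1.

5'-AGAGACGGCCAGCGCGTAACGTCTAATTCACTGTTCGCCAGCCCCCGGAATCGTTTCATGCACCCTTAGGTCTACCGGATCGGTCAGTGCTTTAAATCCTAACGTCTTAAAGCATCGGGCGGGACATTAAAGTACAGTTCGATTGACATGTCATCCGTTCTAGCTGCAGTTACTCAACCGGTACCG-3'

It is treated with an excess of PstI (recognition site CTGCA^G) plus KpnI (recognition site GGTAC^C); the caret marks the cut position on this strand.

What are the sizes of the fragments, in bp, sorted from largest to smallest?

The PstI site (CTGCAG) starts at position 164.
PstI cuts after base 5 of each site (before the last base), so after position 168.
The KpnI site (GGTACC) starts at position 180.
KpnI cuts after base 5 of each site (before the last base), so after position 184.
Combined cut positions: 168, 184.
Circular molecule, 2 cuts → 2 fragments:
  169–184 → 16 bp
  185–186 then 1–168 → 2 + 168 = 170 bp
Sorted largest to smallest: 170, 16 bp.

170, 16 bp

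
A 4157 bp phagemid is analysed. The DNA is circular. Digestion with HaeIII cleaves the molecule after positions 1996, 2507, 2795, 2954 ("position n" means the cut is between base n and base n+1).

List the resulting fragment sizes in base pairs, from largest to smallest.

Circular molecule, 4 cuts → 4 fragments:
  2507 − 1996 = 511 bp
  2795 − 2507 = 288 bp
  2954 − 2795 = 159 bp
  wrap: 4157 − 2954 + 1996 = 3199 bp
Sorted largest to smallest: 3199, 511, 288, 159 bp.

3199, 511, 288, 159 bp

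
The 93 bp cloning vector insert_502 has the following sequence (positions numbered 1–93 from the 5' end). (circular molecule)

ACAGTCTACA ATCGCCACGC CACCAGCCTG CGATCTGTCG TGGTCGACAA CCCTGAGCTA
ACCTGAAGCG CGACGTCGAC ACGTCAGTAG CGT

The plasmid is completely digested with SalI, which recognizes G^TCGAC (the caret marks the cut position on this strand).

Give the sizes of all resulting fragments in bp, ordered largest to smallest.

SalI sites (GTCGAC) start at positions 43, 75.
SalI cuts after the first base of each site, so after positions 43, 75.
Circular molecule, 2 cuts → 2 fragments:
  44–75 → 32 bp
  76–93 then 1–43 → 18 + 43 = 61 bp
Sorted largest to smallest: 61, 32 bp.

61, 32 bp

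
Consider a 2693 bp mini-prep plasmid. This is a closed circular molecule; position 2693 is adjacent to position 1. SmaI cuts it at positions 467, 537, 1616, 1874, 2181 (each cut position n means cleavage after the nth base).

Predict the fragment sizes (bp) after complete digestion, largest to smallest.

Circular molecule, 5 cuts → 5 fragments:
  537 − 467 = 70 bp
  1616 − 537 = 1079 bp
  1874 − 1616 = 258 bp
  2181 − 1874 = 307 bp
  wrap: 2693 − 2181 + 467 = 979 bp
Sorted largest to smallest: 1079, 979, 307, 258, 70 bp.

1079, 979, 307, 258, 70 bp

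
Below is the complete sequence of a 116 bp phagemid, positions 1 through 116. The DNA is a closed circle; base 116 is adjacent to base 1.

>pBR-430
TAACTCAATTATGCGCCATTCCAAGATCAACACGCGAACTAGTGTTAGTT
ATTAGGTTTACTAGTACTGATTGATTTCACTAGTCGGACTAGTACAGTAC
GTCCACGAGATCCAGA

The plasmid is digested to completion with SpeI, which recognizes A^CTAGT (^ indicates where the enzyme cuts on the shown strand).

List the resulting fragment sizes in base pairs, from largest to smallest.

66, 22, 19, 9 bp

SpeI sites (ACTAGT) start at positions 38, 60, 79, 88.
SpeI cuts after the first base of each site, so after positions 38, 60, 79, 88.
Circular molecule, 4 cuts → 4 fragments:
  39–60 → 22 bp
  61–79 → 19 bp
  80–88 → 9 bp
  89–116 then 1–38 → 28 + 38 = 66 bp
Sorted largest to smallest: 66, 22, 19, 9 bp.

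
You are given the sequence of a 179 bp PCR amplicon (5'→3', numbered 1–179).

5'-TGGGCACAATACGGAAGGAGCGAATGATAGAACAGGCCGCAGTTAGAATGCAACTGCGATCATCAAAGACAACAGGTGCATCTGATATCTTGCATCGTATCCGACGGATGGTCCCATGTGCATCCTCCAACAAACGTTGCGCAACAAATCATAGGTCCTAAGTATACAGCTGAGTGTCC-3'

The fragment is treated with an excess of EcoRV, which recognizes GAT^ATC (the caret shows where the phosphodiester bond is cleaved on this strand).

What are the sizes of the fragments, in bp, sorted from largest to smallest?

The EcoRV site (GATATC) starts at position 84.
EcoRV cuts after base 3 of each site, so after position 86.
Linear molecule, 1 cut → 2 fragments:
  1–86 → 86 bp
  87–179 → 93 bp
Sorted largest to smallest: 93, 86 bp.

93, 86 bp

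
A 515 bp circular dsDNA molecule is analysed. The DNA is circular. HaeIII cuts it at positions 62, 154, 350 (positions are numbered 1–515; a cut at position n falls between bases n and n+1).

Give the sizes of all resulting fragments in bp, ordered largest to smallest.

227, 196, 92 bp

Circular molecule, 3 cuts → 3 fragments:
  154 − 62 = 92 bp
  350 − 154 = 196 bp
  wrap: 515 − 350 + 62 = 227 bp
Sorted largest to smallest: 227, 196, 92 bp.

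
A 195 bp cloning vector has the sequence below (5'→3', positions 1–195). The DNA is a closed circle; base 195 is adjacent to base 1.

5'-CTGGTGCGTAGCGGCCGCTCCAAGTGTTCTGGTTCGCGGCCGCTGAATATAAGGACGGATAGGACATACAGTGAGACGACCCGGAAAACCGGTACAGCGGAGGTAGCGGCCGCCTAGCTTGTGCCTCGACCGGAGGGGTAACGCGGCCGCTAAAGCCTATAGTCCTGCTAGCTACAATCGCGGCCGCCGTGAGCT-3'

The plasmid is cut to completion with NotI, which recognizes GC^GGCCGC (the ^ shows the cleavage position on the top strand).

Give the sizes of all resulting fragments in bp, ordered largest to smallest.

70, 37, 37, 26, 25 bp

NotI sites (GCGGCCGC) start at positions 11, 36, 106, 143, 180.
NotI cuts after base 2 of each site, so after positions 12, 37, 107, 144, 181.
Circular molecule, 5 cuts → 5 fragments:
  13–37 → 25 bp
  38–107 → 70 bp
  108–144 → 37 bp
  145–181 → 37 bp
  182–195 then 1–12 → 14 + 12 = 26 bp
Sorted largest to smallest: 70, 37, 37, 26, 25 bp.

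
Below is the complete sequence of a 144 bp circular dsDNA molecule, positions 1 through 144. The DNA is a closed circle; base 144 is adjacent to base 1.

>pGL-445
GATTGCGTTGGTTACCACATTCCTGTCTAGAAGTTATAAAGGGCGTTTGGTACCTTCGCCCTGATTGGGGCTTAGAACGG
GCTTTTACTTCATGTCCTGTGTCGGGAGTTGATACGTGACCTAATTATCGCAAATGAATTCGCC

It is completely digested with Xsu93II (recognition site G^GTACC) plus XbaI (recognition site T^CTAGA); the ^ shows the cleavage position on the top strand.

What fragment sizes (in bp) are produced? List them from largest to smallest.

121, 23 bp

The Xsu93II site (GGTACC) starts at position 49.
Xsu93II cuts after the first base of each site, so after position 49.
The XbaI site (TCTAGA) starts at position 26.
XbaI cuts after the first base of each site, so after position 26.
Combined cut positions: 26, 49.
Circular molecule, 2 cuts → 2 fragments:
  27–49 → 23 bp
  50–144 then 1–26 → 95 + 26 = 121 bp
Sorted largest to smallest: 121, 23 bp.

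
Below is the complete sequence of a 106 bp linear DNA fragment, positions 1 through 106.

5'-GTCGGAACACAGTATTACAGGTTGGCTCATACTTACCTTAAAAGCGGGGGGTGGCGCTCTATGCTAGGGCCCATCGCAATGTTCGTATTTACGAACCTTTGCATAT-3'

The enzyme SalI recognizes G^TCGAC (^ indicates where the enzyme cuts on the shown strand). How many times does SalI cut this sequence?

0

No occurrence of GTCGAC is present in the sequence.
SalI does not cut: 0 sites.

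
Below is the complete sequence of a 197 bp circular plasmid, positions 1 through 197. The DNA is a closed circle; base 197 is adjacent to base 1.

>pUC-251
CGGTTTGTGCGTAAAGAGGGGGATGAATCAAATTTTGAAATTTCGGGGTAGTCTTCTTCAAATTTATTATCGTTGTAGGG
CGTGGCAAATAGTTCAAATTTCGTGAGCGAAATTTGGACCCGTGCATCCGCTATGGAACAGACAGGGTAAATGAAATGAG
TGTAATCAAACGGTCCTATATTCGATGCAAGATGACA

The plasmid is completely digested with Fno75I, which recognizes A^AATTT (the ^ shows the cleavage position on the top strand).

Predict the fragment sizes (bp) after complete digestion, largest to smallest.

Fno75I sites (AAATTT) start at positions 30, 38, 60, 96, 110.
Fno75I cuts after the first base of each site, so after positions 30, 38, 60, 96, 110.
Circular molecule, 5 cuts → 5 fragments:
  31–38 → 8 bp
  39–60 → 22 bp
  61–96 → 36 bp
  97–110 → 14 bp
  111–197 then 1–30 → 87 + 30 = 117 bp
Sorted largest to smallest: 117, 36, 22, 14, 8 bp.

117, 36, 22, 14, 8 bp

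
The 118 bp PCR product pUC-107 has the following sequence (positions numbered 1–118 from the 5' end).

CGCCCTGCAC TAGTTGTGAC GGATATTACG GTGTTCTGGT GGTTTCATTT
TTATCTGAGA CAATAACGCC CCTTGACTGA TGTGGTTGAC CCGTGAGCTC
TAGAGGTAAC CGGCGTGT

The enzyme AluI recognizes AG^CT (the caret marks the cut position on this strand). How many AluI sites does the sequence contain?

AGCT occurs starting at position 96.
AluI cuts at 1 site.

1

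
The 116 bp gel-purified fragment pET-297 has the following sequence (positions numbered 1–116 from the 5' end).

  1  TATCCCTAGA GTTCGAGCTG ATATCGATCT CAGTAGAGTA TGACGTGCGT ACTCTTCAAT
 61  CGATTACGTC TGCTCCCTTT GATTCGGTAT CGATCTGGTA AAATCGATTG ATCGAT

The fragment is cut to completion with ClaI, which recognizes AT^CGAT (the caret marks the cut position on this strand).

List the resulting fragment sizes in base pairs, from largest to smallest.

36, 30, 24, 14, 8, 4 bp

ClaI sites (ATCGAT) start at positions 23, 59, 89, 103, 111.
ClaI cuts after base 2 of each site, so after positions 24, 60, 90, 104, 112.
Linear molecule, 5 cuts → 6 fragments:
  1–24 → 24 bp
  25–60 → 36 bp
  61–90 → 30 bp
  91–104 → 14 bp
  105–112 → 8 bp
  113–116 → 4 bp
Sorted largest to smallest: 36, 30, 24, 14, 8, 4 bp.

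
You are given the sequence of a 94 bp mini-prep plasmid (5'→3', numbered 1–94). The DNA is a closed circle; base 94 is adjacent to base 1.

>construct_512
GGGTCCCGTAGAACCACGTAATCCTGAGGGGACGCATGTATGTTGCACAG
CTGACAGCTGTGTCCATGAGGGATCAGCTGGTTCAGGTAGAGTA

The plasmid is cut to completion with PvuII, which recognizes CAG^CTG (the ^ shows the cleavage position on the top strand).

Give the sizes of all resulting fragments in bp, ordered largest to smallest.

PvuII sites (CAGCTG) start at positions 48, 55, 75.
PvuII cuts after base 3 of each site, so after positions 50, 57, 77.
Circular molecule, 3 cuts → 3 fragments:
  51–57 → 7 bp
  58–77 → 20 bp
  78–94 then 1–50 → 17 + 50 = 67 bp
Sorted largest to smallest: 67, 20, 7 bp.

67, 20, 7 bp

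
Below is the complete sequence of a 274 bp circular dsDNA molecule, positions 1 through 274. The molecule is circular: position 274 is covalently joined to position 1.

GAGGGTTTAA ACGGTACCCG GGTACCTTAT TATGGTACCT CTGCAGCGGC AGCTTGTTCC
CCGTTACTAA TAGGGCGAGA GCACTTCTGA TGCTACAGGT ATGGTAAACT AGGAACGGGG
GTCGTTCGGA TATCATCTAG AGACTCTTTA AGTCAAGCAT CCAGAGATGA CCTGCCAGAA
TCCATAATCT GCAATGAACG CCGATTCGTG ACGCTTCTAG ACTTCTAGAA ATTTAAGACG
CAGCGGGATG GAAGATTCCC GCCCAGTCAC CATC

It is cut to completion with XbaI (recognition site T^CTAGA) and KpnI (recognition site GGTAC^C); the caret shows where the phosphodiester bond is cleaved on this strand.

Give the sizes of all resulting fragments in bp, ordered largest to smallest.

XbaI sites (TCTAGA) start at positions 136, 216, 224.
XbaI cuts after the first base of each site, so after positions 136, 216, 224.
KpnI sites (GGTACC) start at positions 13, 21, 34.
KpnI cuts after base 5 of each site (before the last base), so after positions 17, 25, 38.
Combined cut positions: 17, 25, 38, 136, 216, 224.
Circular molecule, 6 cuts → 6 fragments:
  18–25 → 8 bp
  26–38 → 13 bp
  39–136 → 98 bp
  137–216 → 80 bp
  217–224 → 8 bp
  225–274 then 1–17 → 50 + 17 = 67 bp
Sorted largest to smallest: 98, 80, 67, 13, 8, 8 bp.

98, 80, 67, 13, 8, 8 bp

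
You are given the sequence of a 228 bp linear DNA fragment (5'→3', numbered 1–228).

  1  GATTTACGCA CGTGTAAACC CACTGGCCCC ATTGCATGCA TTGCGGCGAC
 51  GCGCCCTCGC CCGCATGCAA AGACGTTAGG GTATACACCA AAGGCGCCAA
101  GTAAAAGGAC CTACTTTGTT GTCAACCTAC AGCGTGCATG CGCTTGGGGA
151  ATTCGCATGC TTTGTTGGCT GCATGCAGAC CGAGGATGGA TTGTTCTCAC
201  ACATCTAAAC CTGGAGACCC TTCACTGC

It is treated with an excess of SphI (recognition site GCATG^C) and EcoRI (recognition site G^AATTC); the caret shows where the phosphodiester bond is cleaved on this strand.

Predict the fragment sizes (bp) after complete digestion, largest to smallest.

SphI sites (GCATGC) start at positions 34, 63, 136, 155, 171.
SphI cuts after base 5 of each site (before the last base), so after positions 38, 67, 140, 159, 175.
The EcoRI site (GAATTC) starts at position 149.
EcoRI cuts after the first base of each site, so after position 149.
Combined cut positions: 38, 67, 140, 149, 159, 175.
Linear molecule, 6 cuts → 7 fragments:
  1–38 → 38 bp
  39–67 → 29 bp
  68–140 → 73 bp
  141–149 → 9 bp
  150–159 → 10 bp
  160–175 → 16 bp
  176–228 → 53 bp
Sorted largest to smallest: 73, 53, 38, 29, 16, 10, 9 bp.

73, 53, 38, 29, 16, 10, 9 bp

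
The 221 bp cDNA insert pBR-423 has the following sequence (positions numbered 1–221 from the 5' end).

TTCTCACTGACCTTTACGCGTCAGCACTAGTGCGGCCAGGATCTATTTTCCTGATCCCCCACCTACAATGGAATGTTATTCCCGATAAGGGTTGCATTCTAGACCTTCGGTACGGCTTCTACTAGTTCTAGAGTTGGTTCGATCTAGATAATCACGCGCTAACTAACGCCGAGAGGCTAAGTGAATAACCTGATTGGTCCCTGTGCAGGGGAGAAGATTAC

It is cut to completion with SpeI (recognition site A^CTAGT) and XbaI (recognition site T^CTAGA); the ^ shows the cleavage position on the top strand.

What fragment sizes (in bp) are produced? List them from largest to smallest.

78, 72, 26, 23, 16, 6 bp

SpeI sites (ACTAGT) start at positions 26, 121.
SpeI cuts after the first base of each site, so after positions 26, 121.
XbaI sites (TCTAGA) start at positions 98, 127, 143.
XbaI cuts after the first base of each site, so after positions 98, 127, 143.
Combined cut positions: 26, 98, 121, 127, 143.
Linear molecule, 5 cuts → 6 fragments:
  1–26 → 26 bp
  27–98 → 72 bp
  99–121 → 23 bp
  122–127 → 6 bp
  128–143 → 16 bp
  144–221 → 78 bp
Sorted largest to smallest: 78, 72, 26, 23, 16, 6 bp.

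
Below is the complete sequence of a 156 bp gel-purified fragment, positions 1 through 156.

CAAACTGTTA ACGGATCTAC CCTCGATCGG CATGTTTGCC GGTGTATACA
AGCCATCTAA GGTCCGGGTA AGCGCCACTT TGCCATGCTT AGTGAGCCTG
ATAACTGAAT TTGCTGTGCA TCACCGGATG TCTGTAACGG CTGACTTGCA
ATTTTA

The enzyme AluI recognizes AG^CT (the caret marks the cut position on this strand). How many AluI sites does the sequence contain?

0

No occurrence of AGCT is present in the sequence.
AluI does not cut: 0 sites.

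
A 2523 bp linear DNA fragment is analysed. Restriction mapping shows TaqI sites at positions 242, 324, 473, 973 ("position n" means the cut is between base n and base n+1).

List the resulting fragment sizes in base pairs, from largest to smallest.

1550, 500, 242, 149, 82 bp

Linear molecule, 4 cuts → 5 fragments:
  242 − 0 = 242 bp
  324 − 242 = 82 bp
  473 − 324 = 149 bp
  973 − 473 = 500 bp
  2523 − 973 = 1550 bp
Sorted largest to smallest: 1550, 500, 242, 149, 82 bp.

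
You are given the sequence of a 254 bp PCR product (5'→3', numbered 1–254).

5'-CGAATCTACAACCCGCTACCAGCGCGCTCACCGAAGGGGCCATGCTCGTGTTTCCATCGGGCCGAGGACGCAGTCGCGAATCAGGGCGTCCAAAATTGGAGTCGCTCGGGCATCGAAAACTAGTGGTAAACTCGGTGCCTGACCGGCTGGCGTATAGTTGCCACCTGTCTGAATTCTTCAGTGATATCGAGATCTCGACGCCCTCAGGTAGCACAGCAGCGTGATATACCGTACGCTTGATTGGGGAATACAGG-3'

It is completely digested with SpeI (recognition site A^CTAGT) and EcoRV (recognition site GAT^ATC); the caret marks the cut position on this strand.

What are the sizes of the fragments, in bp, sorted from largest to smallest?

119, 69, 66 bp

The SpeI site (ACTAGT) starts at position 119.
SpeI cuts after the first base of each site, so after position 119.
The EcoRV site (GATATC) starts at position 183.
EcoRV cuts after base 3 of each site, so after position 185.
Combined cut positions: 119, 185.
Linear molecule, 2 cuts → 3 fragments:
  1–119 → 119 bp
  120–185 → 66 bp
  186–254 → 69 bp
Sorted largest to smallest: 119, 69, 66 bp.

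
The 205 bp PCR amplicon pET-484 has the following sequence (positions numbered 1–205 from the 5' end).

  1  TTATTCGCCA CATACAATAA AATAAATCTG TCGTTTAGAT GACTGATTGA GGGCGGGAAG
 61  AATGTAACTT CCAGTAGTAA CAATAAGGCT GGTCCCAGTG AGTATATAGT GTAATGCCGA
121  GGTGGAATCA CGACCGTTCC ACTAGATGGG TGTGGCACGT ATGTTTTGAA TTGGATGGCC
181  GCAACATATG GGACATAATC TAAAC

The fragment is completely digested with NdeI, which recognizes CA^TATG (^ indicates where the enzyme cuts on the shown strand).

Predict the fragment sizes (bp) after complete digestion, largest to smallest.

The NdeI site (CATATG) starts at position 185.
NdeI cuts after base 2 of each site, so after position 186.
Linear molecule, 1 cut → 2 fragments:
  1–186 → 186 bp
  187–205 → 19 bp
Sorted largest to smallest: 186, 19 bp.

186, 19 bp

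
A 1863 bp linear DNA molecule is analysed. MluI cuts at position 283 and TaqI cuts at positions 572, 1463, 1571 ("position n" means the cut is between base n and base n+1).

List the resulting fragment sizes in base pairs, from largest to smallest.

891, 292, 289, 283, 108 bp

Combined cut positions (sorted): 283, 572, 1463, 1571.
Linear molecule, 4 cuts → 5 fragments:
  283 − 0 = 283 bp
  572 − 283 = 289 bp
  1463 − 572 = 891 bp
  1571 − 1463 = 108 bp
  1863 − 1571 = 292 bp
Sorted largest to smallest: 891, 292, 289, 283, 108 bp.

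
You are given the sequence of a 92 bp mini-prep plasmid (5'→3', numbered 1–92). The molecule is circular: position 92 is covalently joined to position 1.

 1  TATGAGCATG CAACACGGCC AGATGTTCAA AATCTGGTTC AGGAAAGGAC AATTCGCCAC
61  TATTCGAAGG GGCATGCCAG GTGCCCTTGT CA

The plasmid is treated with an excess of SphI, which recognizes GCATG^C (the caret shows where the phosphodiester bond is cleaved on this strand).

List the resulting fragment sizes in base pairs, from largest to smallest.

66, 26 bp

SphI sites (GCATGC) start at positions 6, 72.
SphI cuts after base 5 of each site (before the last base), so after positions 10, 76.
Circular molecule, 2 cuts → 2 fragments:
  11–76 → 66 bp
  77–92 then 1–10 → 16 + 10 = 26 bp
Sorted largest to smallest: 66, 26 bp.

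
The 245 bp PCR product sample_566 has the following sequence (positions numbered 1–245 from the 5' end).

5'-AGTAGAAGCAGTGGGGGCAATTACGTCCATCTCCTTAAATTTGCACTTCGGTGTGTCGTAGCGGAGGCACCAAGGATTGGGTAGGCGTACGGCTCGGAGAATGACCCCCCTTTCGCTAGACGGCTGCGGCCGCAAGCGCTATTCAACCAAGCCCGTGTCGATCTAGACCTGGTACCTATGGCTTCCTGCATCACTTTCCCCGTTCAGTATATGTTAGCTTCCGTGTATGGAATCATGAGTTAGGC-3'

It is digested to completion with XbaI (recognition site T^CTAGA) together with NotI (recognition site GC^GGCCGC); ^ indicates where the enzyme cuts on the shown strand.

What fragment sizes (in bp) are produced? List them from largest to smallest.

The XbaI site (TCTAGA) starts at position 162.
XbaI cuts after the first base of each site, so after position 162.
The NotI site (GCGGCCGC) starts at position 126.
NotI cuts after base 2 of each site, so after position 127.
Combined cut positions: 127, 162.
Linear molecule, 2 cuts → 3 fragments:
  1–127 → 127 bp
  128–162 → 35 bp
  163–245 → 83 bp
Sorted largest to smallest: 127, 83, 35 bp.

127, 83, 35 bp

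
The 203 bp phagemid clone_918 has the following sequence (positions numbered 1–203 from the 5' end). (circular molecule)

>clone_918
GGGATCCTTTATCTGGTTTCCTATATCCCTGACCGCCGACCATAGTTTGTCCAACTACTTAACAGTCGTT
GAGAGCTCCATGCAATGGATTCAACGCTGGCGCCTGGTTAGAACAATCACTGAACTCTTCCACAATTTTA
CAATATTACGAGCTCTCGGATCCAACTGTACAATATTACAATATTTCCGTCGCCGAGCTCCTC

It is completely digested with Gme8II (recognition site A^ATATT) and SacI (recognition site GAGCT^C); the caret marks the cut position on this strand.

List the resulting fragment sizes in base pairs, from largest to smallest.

81, 65, 19, 18, 12, 8 bp

Gme8II sites (AATATT) start at positions 142, 172, 180.
Gme8II cuts after the first base of each site, so after positions 142, 172, 180.
SacI sites (GAGCTC) start at positions 73, 150, 195.
SacI cuts after base 5 of each site (before the last base), so after positions 77, 154, 199.
Combined cut positions: 77, 142, 154, 172, 180, 199.
Circular molecule, 6 cuts → 6 fragments:
  78–142 → 65 bp
  143–154 → 12 bp
  155–172 → 18 bp
  173–180 → 8 bp
  181–199 → 19 bp
  200–203 then 1–77 → 4 + 77 = 81 bp
Sorted largest to smallest: 81, 65, 19, 18, 12, 8 bp.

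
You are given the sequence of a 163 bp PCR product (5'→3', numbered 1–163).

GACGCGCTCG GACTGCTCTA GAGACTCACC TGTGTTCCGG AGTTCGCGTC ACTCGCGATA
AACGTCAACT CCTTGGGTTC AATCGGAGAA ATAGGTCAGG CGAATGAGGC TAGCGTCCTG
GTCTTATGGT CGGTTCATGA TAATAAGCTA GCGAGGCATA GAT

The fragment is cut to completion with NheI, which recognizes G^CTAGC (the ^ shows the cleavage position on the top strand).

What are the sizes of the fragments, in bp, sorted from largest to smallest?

109, 38, 16 bp

NheI sites (GCTAGC) start at positions 109, 147.
NheI cuts after the first base of each site, so after positions 109, 147.
Linear molecule, 2 cuts → 3 fragments:
  1–109 → 109 bp
  110–147 → 38 bp
  148–163 → 16 bp
Sorted largest to smallest: 109, 38, 16 bp.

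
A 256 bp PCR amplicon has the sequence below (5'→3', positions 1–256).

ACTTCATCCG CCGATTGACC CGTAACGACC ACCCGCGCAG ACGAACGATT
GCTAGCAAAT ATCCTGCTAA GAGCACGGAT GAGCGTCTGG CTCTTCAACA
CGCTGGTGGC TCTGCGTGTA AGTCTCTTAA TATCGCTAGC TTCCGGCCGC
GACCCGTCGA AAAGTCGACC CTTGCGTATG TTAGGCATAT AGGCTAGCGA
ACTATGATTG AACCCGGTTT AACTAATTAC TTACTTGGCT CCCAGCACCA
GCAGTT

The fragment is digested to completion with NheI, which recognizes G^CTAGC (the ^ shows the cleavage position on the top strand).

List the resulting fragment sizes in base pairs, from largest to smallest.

84, 63, 58, 51 bp

NheI sites (GCTAGC) start at positions 51, 135, 193.
NheI cuts after the first base of each site, so after positions 51, 135, 193.
Linear molecule, 3 cuts → 4 fragments:
  1–51 → 51 bp
  52–135 → 84 bp
  136–193 → 58 bp
  194–256 → 63 bp
Sorted largest to smallest: 84, 63, 58, 51 bp.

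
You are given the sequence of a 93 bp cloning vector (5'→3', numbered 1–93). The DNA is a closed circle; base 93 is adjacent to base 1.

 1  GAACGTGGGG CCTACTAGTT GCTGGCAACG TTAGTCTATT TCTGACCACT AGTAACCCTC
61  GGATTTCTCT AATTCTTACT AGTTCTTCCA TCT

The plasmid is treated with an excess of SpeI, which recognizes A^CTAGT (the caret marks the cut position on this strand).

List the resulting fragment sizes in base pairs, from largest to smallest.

SpeI sites (ACTAGT) start at positions 14, 48, 78.
SpeI cuts after the first base of each site, so after positions 14, 48, 78.
Circular molecule, 3 cuts → 3 fragments:
  15–48 → 34 bp
  49–78 → 30 bp
  79–93 then 1–14 → 15 + 14 = 29 bp
Sorted largest to smallest: 34, 30, 29 bp.

34, 30, 29 bp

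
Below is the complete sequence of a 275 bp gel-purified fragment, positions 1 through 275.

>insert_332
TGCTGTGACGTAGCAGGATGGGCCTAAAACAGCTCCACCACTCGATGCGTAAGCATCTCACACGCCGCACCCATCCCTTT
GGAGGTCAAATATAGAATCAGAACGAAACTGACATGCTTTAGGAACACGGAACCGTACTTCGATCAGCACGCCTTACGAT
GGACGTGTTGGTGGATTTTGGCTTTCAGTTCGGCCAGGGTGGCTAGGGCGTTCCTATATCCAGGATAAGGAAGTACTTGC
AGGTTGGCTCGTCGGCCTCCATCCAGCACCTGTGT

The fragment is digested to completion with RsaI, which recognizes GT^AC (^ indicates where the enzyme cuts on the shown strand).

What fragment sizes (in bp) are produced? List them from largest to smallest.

RsaI sites (GTAC) start at positions 135, 233.
RsaI cuts after base 2 of each site, so after positions 136, 234.
Linear molecule, 2 cuts → 3 fragments:
  1–136 → 136 bp
  137–234 → 98 bp
  235–275 → 41 bp
Sorted largest to smallest: 136, 98, 41 bp.

136, 98, 41 bp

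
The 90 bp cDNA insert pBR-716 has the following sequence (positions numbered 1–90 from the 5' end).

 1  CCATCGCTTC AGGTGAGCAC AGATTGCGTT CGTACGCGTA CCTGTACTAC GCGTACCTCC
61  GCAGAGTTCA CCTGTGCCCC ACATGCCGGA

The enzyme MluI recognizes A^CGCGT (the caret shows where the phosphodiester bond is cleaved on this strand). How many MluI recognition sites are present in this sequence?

ACGCGT occurs starting at positions 34, 49.
MluI cuts at 2 sites.

2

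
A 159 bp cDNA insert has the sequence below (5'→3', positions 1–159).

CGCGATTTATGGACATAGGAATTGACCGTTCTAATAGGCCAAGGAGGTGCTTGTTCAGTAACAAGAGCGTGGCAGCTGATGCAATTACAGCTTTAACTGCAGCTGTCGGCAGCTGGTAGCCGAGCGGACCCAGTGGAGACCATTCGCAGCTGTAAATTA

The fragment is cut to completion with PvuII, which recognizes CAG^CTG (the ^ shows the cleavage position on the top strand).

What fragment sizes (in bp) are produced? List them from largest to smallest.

75, 37, 27, 10, 10 bp

PvuII sites (CAGCTG) start at positions 73, 100, 110, 147.
PvuII cuts after base 3 of each site, so after positions 75, 102, 112, 149.
Linear molecule, 4 cuts → 5 fragments:
  1–75 → 75 bp
  76–102 → 27 bp
  103–112 → 10 bp
  113–149 → 37 bp
  150–159 → 10 bp
Sorted largest to smallest: 75, 37, 27, 10, 10 bp.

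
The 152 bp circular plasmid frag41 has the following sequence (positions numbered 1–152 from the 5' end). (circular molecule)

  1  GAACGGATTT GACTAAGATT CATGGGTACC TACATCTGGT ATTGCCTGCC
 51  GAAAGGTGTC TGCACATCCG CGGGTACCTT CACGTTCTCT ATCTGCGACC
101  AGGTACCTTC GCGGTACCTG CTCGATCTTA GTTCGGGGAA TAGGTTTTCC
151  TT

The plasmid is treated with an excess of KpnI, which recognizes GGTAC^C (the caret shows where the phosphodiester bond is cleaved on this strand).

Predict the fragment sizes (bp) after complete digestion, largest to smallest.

64, 48, 29, 11 bp

KpnI sites (GGTACC) start at positions 25, 73, 102, 113.
KpnI cuts after base 5 of each site (before the last base), so after positions 29, 77, 106, 117.
Circular molecule, 4 cuts → 4 fragments:
  30–77 → 48 bp
  78–106 → 29 bp
  107–117 → 11 bp
  118–152 then 1–29 → 35 + 29 = 64 bp
Sorted largest to smallest: 64, 48, 29, 11 bp.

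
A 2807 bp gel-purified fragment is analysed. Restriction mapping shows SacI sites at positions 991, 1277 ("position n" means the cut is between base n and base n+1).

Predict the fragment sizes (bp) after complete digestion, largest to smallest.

Linear molecule, 2 cuts → 3 fragments:
  991 − 0 = 991 bp
  1277 − 991 = 286 bp
  2807 − 1277 = 1530 bp
Sorted largest to smallest: 1530, 991, 286 bp.

1530, 991, 286 bp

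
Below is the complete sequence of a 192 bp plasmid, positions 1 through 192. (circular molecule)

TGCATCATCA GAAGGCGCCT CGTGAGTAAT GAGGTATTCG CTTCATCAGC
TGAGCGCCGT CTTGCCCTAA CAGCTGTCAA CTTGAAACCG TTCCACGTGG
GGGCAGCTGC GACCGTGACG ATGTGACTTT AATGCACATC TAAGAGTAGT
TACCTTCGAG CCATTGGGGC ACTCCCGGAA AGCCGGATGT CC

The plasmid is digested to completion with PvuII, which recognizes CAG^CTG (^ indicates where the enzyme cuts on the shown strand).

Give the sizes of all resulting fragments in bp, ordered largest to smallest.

PvuII sites (CAGCTG) start at positions 47, 71, 104.
PvuII cuts after base 3 of each site, so after positions 49, 73, 106.
Circular molecule, 3 cuts → 3 fragments:
  50–73 → 24 bp
  74–106 → 33 bp
  107–192 then 1–49 → 86 + 49 = 135 bp
Sorted largest to smallest: 135, 33, 24 bp.

135, 33, 24 bp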